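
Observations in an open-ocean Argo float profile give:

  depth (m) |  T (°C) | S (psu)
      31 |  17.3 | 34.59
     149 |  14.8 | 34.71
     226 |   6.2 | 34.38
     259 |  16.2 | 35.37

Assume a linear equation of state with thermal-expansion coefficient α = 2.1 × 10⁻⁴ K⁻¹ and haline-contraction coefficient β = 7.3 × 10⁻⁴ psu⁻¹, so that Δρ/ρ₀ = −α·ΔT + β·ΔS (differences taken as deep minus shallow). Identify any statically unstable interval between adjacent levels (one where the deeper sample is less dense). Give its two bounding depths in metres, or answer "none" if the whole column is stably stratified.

226–259 m

Evaluate Δρ/ρ₀ = −αΔT + βΔS across each adjacent pair:
  31–149 m: −αΔT+βΔS = −(2.1 × 10⁻⁴)(-2.5)+(7.3 × 10⁻⁴)(+0.12) = 6.1 × 10⁻⁴ → stable
  149–226 m: −αΔT+βΔS = −(2.1 × 10⁻⁴)(-8.6)+(7.3 × 10⁻⁴)(-0.33) = 1.6 × 10⁻³ → stable
  226–259 m: −αΔT+βΔS = −(2.1 × 10⁻⁴)(+10.0)+(7.3 × 10⁻⁴)(+0.99) = -1.4 × 10⁻³ → UNSTABLE
The 226–259 m interval has Δρ < 0: lighter water underlies denser water.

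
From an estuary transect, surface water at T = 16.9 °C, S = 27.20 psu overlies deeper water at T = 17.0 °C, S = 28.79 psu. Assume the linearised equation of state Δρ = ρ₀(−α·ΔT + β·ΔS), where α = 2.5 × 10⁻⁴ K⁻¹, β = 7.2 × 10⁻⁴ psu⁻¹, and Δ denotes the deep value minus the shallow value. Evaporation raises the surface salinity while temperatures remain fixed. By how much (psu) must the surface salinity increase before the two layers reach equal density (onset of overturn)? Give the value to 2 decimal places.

Neutral buoyancy requires −α(T_deep − T_surf) + β(S_deep − S_surf′) = 0.
S_surf′ = S_deep − (α/β)·ΔT = 28.79 − (2.5 × 10⁻⁴/7.2 × 10⁻⁴)·(+0.1) = 28.7553 psu.
Increase required: 28.7553 − 27.20 = 1.5553 psu.

1.56 psu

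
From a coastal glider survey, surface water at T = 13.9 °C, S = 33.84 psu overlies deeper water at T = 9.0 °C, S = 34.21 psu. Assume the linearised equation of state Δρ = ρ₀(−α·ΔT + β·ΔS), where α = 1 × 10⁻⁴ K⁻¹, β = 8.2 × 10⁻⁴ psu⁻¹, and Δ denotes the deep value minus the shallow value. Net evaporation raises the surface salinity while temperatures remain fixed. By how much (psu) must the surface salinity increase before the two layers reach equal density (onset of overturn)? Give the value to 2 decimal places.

Neutral buoyancy requires −α(T_deep − T_surf) + β(S_deep − S_surf′) = 0.
S_surf′ = S_deep − (α/β)·ΔT = 34.21 − (1 × 10⁻⁴/8.2 × 10⁻⁴)·(-4.9) = 34.8076 psu.
Increase required: 34.8076 − 33.84 = 0.9676 psu.

0.97 psu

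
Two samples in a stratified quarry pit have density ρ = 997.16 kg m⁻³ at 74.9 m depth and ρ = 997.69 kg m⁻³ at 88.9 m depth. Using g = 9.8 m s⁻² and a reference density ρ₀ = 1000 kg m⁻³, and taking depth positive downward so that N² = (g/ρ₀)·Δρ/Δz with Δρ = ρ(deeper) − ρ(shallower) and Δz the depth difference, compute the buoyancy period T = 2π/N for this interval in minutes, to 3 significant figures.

Δρ = 997.69 − 997.16 = 0.53 kg m⁻³ over Δz = 88.9 − 74.9 = 14 m.
N² = (9.8/1000) × (0.53/14) = 3.7100 × 10⁻⁴ s⁻².
N = √(3.7100 × 10⁻⁴) = 0.019261 rad s⁻¹, so T = 2π/N = 326.21 s = 5.4368 min ≈ 5.44 min.

5.44 min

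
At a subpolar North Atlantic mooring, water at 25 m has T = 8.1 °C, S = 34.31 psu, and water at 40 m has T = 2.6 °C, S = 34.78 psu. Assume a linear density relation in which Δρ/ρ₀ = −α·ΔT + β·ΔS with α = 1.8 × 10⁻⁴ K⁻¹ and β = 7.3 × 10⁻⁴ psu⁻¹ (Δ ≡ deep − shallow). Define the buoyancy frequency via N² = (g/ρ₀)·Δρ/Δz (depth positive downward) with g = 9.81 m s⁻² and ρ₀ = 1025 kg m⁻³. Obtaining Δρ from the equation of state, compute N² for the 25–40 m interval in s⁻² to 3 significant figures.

ΔT = -5.5 K, ΔS = +0.47 psu (deep − shallow).
Δρ/ρ₀ = −αΔT + βΔS = 9.90 × 10⁻⁴ + 3.431 × 10⁻⁴ = 1.3331 × 10⁻³, so Δρ ≈ 1.366 kg m⁻³.
N² = (g/ρ₀)·Δρ/Δz = g·(Δρ/ρ₀)/Δz = 9.81 × 1.3331 × 10⁻³ / 15 = 8.7185 × 10⁻⁴ s⁻² ≈ 8.72 × 10⁻⁴ s⁻².

8.72 × 10⁻⁴ s⁻²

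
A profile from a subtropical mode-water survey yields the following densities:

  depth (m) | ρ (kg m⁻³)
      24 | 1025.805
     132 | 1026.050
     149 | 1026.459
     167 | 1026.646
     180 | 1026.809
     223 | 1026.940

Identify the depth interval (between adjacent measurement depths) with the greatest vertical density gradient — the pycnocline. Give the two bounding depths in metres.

Compute the density gradient over each adjacent pair:
  24–132 m: Δρ/Δz = 0.245/108 = 2.3 × 10⁻³ kg m⁻⁴
  132–149 m: Δρ/Δz = 0.409/17 = 0.024 kg m⁻⁴
  149–167 m: Δρ/Δz = 0.187/18 = 0.010 kg m⁻⁴
  167–180 m: Δρ/Δz = 0.163/13 = 0.013 kg m⁻⁴
  180–223 m: Δρ/Δz = 0.131/43 = 3.0 × 10⁻³ kg m⁻⁴
The largest gradient is in the 132–149 m interval — the pycnocline.

132–149 m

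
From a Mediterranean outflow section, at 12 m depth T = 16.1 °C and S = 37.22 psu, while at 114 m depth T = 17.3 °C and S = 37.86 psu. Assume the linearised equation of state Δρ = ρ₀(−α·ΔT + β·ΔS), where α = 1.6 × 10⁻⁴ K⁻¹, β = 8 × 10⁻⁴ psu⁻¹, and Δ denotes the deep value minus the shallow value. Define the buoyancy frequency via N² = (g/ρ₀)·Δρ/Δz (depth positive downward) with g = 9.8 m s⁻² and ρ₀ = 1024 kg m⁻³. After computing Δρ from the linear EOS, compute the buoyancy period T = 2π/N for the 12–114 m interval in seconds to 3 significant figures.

1.13 × 10³ s

ΔT = +1.2 K, ΔS = +0.64 psu (deep − shallow).
Δρ/ρ₀ = −αΔT + βΔS = -1.92 × 10⁻⁴ + 5.12 × 10⁻⁴ = 3.20 × 10⁻⁴, so Δρ ≈ 0.3277 kg m⁻³.
N² = (g/ρ₀)·Δρ/Δz = g·(Δρ/ρ₀)/Δz = 9.8 × 3.20 × 10⁻⁴ / 102 = 3.0745 × 10⁻⁵ s⁻².
N = √(3.0745 × 10⁻⁵) = 5.5448 × 10⁻³ rad s⁻¹ → T = 2π/N = 1.1332 × 10³ s ≈ 1.13 × 10³ s.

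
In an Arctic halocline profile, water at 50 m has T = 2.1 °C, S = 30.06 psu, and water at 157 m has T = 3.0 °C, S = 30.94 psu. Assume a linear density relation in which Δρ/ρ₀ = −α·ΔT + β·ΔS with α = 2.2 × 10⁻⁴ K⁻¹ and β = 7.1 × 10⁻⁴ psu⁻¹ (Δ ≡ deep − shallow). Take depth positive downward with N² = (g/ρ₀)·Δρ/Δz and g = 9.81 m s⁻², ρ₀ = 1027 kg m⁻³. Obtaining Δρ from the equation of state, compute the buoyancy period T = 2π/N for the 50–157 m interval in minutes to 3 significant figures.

16.7 min

ΔT = +0.9 K, ΔS = +0.88 psu (deep − shallow).
Δρ/ρ₀ = −αΔT + βΔS = -1.98 × 10⁻⁴ + 6.248 × 10⁻⁴ = 4.268 × 10⁻⁴, so Δρ ≈ 0.4383 kg m⁻³.
N² = (g/ρ₀)·Δρ/Δz = g·(Δρ/ρ₀)/Δz = 9.81 × 4.268 × 10⁻⁴ / 107 = 3.9130 × 10⁻⁵ s⁻².
N = √(3.9130 × 10⁻⁵) = 6.2554 × 10⁻³ rad s⁻¹ → T = 2π/N = 1.0044 × 10³ s = 16.740 min ≈ 16.7 min.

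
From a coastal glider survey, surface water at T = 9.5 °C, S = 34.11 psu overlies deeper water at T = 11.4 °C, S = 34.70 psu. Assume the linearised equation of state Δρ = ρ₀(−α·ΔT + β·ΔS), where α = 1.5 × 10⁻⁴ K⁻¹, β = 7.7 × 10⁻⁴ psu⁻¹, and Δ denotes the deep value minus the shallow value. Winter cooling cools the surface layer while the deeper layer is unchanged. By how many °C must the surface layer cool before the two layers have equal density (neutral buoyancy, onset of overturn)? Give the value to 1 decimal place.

Neutral buoyancy requires Δρ = 0, i.e. −α(T_deep − T_surf′) + β(S_deep − S_surf) = 0.
T_surf′ = T_deep − (β/α)·ΔS = 11.4 − (7.7 × 10⁻⁴/1.5 × 10⁻⁴)·(+0.59) = 8.371 °C.
Cooling required: 9.5 − (8.371) = 1.129 °C.

1.1 °C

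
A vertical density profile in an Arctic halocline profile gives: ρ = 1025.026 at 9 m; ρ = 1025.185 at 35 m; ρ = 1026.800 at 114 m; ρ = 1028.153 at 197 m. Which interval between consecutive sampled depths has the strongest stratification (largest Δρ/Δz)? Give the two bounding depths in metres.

Compute the density gradient over each adjacent pair:
  9–35 m: Δρ/Δz = 0.159/26 = 6.1 × 10⁻³ kg m⁻⁴
  35–114 m: Δρ/Δz = 1.615/79 = 0.020 kg m⁻⁴
  114–197 m: Δρ/Δz = 1.353/83 = 0.016 kg m⁻⁴
The largest gradient is in the 35–114 m interval — the pycnocline.

35–114 m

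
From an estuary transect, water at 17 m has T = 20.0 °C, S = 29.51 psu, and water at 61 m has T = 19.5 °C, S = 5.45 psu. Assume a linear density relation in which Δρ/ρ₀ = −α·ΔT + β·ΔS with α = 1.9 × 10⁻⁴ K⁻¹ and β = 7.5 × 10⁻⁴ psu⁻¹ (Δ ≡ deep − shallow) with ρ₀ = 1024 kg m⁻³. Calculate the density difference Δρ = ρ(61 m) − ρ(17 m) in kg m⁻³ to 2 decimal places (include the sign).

-18.38 kg m⁻³

ΔT = -0.5 K, ΔS = -24.06 psu (deep − shallow).
Δρ/ρ₀ = −(1.9 × 10⁻⁴)(-0.5) + (7.5 × 10⁻⁴)(-24.06) = -0.01795.
Δρ = 1024 × (-0.01795) = -18.38 kg m⁻³.
Negative Δρ: lighter below, statically unstable.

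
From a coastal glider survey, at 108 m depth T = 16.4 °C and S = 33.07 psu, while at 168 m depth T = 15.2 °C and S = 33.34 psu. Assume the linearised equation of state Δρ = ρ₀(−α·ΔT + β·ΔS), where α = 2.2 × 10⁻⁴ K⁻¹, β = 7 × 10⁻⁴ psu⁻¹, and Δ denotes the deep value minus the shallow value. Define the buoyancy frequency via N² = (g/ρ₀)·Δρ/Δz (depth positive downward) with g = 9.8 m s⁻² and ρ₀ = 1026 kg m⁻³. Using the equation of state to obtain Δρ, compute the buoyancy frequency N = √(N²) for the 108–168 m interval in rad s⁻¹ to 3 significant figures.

8.60 × 10⁻³ rad s⁻¹

ΔT = -1.2 K, ΔS = +0.27 psu (deep − shallow).
Δρ/ρ₀ = −αΔT + βΔS = 2.64 × 10⁻⁴ + 1.89 × 10⁻⁴ = 4.53 × 10⁻⁴, so Δρ ≈ 0.4648 kg m⁻³.
N² = (g/ρ₀)·Δρ/Δz = g·(Δρ/ρ₀)/Δz = 9.8 × 4.53 × 10⁻⁴ / 60 = 7.3990 × 10⁻⁵ s⁻².
N = √(7.3990 × 10⁻⁵) = 8.6017 × 10⁻³ rad s⁻¹ ≈ 8.60 × 10⁻³ rad s⁻¹.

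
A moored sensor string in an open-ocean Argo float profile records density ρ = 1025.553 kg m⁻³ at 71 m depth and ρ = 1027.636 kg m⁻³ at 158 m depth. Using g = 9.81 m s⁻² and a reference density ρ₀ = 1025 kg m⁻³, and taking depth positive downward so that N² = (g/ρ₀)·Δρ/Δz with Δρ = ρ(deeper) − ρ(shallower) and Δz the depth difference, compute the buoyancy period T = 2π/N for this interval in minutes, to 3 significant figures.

6.92 min

Δρ = 1027.636 − 1025.553 = 2.083 kg m⁻³ over Δz = 158 − 71 = 87 m.
N² = (9.81/1025) × (2.083/87) = 2.2915 × 10⁻⁴ s⁻².
N = √(2.2915 × 10⁻⁴) = 0.015138 rad s⁻¹, so T = 2π/N = 415.06 s = 6.9177 min ≈ 6.92 min.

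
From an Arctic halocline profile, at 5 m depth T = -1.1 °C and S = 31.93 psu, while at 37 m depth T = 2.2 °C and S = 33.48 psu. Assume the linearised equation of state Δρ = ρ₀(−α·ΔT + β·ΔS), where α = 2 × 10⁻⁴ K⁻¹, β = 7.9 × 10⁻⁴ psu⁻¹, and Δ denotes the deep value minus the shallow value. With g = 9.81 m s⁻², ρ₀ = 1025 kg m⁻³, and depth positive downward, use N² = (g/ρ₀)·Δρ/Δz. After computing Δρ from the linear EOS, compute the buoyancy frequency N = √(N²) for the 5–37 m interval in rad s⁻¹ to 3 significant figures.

ΔT = +3.3 K, ΔS = +1.55 psu (deep − shallow).
Δρ/ρ₀ = −αΔT + βΔS = -6.60 × 10⁻⁴ + 1.2245 × 10⁻³ = 5.645 × 10⁻⁴, so Δρ ≈ 0.5786 kg m⁻³.
N² = (g/ρ₀)·Δρ/Δz = g·(Δρ/ρ₀)/Δz = 9.81 × 5.645 × 10⁻⁴ / 32 = 1.7305 × 10⁻⁴ s⁻².
N = √(1.7305 × 10⁻⁴) = 0.013155 rad s⁻¹ ≈ 0.0132 rad s⁻¹.

0.0132 rad s⁻¹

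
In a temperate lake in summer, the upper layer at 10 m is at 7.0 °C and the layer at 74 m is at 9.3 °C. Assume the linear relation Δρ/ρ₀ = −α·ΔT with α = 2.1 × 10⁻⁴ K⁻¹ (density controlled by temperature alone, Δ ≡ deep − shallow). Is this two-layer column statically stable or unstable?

ΔT = 9.3 − 7.0 = +2.3 K, so Δρ/ρ₀ = −αΔT = -4.83 × 10⁻⁴.
Δρ/ρ₀ < 0, so Δρ < 0: deeper water is lighter → statically unstable; the column would overturn.

unstable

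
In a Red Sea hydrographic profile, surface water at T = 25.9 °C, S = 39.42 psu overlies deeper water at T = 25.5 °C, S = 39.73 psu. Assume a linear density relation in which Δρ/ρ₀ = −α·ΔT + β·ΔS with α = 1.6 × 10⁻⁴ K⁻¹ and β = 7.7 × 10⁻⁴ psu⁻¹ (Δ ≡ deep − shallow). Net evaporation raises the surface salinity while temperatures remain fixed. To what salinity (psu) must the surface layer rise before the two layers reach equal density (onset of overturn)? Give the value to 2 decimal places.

39.81 psu

Neutral buoyancy requires −α(T_deep − T_surf) + β(S_deep − S_surf′) = 0.
S_surf′ = S_deep − (α/β)·ΔT = 39.73 − (1.6 × 10⁻⁴/7.7 × 10⁻⁴)·(-0.4) = 39.8131 psu.
Increase required: 39.8131 − 39.42 = 0.3931 psu.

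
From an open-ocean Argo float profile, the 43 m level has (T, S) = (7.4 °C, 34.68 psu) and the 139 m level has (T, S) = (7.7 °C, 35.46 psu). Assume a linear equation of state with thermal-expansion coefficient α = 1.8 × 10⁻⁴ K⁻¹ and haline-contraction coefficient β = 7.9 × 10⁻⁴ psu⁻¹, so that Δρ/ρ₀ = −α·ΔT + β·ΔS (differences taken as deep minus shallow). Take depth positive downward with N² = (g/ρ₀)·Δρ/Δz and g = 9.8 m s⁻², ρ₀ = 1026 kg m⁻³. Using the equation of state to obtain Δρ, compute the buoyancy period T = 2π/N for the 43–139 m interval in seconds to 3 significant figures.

829 s

ΔT = +0.3 K, ΔS = +0.78 psu (deep − shallow).
Δρ/ρ₀ = −αΔT + βΔS = -5.40 × 10⁻⁵ + 6.162 × 10⁻⁴ = 5.622 × 10⁻⁴, so Δρ ≈ 0.5768 kg m⁻³.
N² = (g/ρ₀)·Δρ/Δz = g·(Δρ/ρ₀)/Δz = 9.8 × 5.622 × 10⁻⁴ / 96 = 5.7391 × 10⁻⁵ s⁻².
N = √(5.7391 × 10⁻⁵) = 7.5757 × 10⁻³ rad s⁻¹ → T = 2π/N = 829.39 s ≈ 829 s.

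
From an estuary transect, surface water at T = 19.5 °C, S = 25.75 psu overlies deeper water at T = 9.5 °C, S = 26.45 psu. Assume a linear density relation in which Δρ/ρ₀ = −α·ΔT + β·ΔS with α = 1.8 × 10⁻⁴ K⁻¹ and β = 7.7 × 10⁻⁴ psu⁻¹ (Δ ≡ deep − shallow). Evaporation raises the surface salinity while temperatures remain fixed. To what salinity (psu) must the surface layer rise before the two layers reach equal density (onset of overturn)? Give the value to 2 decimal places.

Neutral buoyancy requires −α(T_deep − T_surf) + β(S_deep − S_surf′) = 0.
S_surf′ = S_deep − (α/β)·ΔT = 26.45 − (1.8 × 10⁻⁴/7.7 × 10⁻⁴)·(-10.0) = 28.7877 psu.
Increase required: 28.7877 − 25.75 = 3.0377 psu.

28.79 psu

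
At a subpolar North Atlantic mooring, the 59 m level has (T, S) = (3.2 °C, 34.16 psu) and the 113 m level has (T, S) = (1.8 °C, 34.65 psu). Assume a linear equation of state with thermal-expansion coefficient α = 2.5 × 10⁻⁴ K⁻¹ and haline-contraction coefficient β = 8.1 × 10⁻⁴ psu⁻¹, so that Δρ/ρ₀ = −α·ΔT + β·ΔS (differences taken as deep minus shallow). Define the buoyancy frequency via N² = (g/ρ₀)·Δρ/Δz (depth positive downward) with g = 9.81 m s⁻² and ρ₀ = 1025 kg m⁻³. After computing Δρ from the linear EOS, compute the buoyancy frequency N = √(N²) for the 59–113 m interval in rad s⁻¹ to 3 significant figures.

ΔT = -1.4 K, ΔS = +0.49 psu (deep − shallow).
Δρ/ρ₀ = −αΔT + βΔS = 3.50 × 10⁻⁴ + 3.969 × 10⁻⁴ = 7.469 × 10⁻⁴, so Δρ ≈ 0.7656 kg m⁻³.
N² = (g/ρ₀)·Δρ/Δz = g·(Δρ/ρ₀)/Δz = 9.81 × 7.469 × 10⁻⁴ / 54 = 1.3569 × 10⁻⁴ s⁻².
N = √(1.3569 × 10⁻⁴) = 0.011649 rad s⁻¹ ≈ 0.0116 rad s⁻¹.

0.0116 rad s⁻¹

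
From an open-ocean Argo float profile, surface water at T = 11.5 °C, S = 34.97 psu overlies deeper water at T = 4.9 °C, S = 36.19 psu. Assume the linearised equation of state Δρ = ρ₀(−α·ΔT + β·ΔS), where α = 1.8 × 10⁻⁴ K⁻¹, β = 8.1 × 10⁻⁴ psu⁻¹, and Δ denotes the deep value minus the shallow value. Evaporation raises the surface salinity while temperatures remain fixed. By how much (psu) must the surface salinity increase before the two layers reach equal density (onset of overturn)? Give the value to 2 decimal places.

Neutral buoyancy requires −α(T_deep − T_surf) + β(S_deep − S_surf′) = 0.
S_surf′ = S_deep − (α/β)·ΔT = 36.19 − (1.8 × 10⁻⁴/8.1 × 10⁻⁴)·(-6.6) = 37.6567 psu.
Increase required: 37.6567 − 34.97 = 2.6867 psu.

2.69 psu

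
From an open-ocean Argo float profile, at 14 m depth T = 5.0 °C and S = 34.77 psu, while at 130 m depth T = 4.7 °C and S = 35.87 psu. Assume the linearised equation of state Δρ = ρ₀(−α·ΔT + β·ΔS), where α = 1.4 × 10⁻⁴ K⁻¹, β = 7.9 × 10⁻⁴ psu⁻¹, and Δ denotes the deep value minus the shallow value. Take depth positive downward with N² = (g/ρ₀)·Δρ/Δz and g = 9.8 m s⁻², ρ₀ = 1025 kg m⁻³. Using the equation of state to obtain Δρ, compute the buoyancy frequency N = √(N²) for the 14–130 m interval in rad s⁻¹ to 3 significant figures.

ΔT = -0.3 K, ΔS = +1.10 psu (deep − shallow).
Δρ/ρ₀ = −αΔT + βΔS = 4.20 × 10⁻⁵ + 8.69 × 10⁻⁴ = 9.11 × 10⁻⁴, so Δρ ≈ 0.9338 kg m⁻³.
N² = (g/ρ₀)·Δρ/Δz = g·(Δρ/ρ₀)/Δz = 9.8 × 9.11 × 10⁻⁴ / 116 = 7.6964 × 10⁻⁵ s⁻².
N = √(7.6964 × 10⁻⁵) = 8.7729 × 10⁻³ rad s⁻¹ ≈ 8.77 × 10⁻³ rad s⁻¹.

8.77 × 10⁻³ rad s⁻¹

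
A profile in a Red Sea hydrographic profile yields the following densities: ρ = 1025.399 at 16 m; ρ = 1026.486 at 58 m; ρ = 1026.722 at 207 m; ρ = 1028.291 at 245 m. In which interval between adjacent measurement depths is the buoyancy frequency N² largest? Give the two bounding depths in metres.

207–245 m

Compute the density gradient over each adjacent pair:
  16–58 m: Δρ/Δz = 1.087/42 = 0.026 kg m⁻⁴
  58–207 m: Δρ/Δz = 0.236/149 = 1.6 × 10⁻³ kg m⁻⁴
  207–245 m: Δρ/Δz = 1.569/38 = 0.041 kg m⁻⁴
The largest gradient is in the 207–245 m interval — the pycnocline.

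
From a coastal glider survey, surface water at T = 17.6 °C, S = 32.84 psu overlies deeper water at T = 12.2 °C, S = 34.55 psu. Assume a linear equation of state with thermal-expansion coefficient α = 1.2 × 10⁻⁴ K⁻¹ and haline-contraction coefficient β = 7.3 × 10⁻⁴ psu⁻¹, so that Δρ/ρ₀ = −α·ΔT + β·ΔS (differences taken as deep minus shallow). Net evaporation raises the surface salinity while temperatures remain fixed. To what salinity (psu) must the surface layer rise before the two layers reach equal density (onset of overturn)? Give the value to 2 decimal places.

Neutral buoyancy requires −α(T_deep − T_surf) + β(S_deep − S_surf′) = 0.
S_surf′ = S_deep − (α/β)·ΔT = 34.55 − (1.2 × 10⁻⁴/7.3 × 10⁻⁴)·(-5.4) = 35.4377 psu.
Increase required: 35.4377 − 32.84 = 2.5977 psu.

35.44 psu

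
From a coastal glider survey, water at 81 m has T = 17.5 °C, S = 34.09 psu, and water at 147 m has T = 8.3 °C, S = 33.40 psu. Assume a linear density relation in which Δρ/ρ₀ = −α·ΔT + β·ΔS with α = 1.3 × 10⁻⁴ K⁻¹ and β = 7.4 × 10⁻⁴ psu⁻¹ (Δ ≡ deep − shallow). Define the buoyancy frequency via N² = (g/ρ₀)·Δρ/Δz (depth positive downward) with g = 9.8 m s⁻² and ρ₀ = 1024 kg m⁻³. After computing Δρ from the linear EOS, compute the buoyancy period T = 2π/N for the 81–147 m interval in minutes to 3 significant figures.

ΔT = -9.2 K, ΔS = -0.69 psu (deep − shallow).
Δρ/ρ₀ = −αΔT + βΔS = 1.196 × 10⁻³ − 5.106 × 10⁻⁴ = 6.854 × 10⁻⁴, so Δρ ≈ 0.7018 kg m⁻³.
N² = (g/ρ₀)·Δρ/Δz = g·(Δρ/ρ₀)/Δz = 9.8 × 6.854 × 10⁻⁴ / 66 = 1.0177 × 10⁻⁴ s⁻².
N = √(1.0177 × 10⁻⁴) = 0.010088 rad s⁻¹ → T = 2π/N = 622.84 s = 10.381 min ≈ 10.4 min.

10.4 min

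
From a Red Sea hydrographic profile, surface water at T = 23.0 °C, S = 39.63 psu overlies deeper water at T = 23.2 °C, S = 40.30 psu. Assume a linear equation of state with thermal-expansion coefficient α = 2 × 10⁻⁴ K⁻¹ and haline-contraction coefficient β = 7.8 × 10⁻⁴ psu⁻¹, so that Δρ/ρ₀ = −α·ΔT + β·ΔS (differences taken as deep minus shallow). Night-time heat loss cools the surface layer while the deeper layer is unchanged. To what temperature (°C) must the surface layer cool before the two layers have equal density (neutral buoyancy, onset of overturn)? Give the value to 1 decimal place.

20.6 °C

Neutral buoyancy requires Δρ = 0, i.e. −α(T_deep − T_surf′) + β(S_deep − S_surf) = 0.
T_surf′ = T_deep − (β/α)·ΔS = 23.2 − (7.8 × 10⁻⁴/2 × 10⁻⁴)·(+0.67) = 20.587 °C.
Cooling required: 23.0 − (20.587) = 2.413 °C.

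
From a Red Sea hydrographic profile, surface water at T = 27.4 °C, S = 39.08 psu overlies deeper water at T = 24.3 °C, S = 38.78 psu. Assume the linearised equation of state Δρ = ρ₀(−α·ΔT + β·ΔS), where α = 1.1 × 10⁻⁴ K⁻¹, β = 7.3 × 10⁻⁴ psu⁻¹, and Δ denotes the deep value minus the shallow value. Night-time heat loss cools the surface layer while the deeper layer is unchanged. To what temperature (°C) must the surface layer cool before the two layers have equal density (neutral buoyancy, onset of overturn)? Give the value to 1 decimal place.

26.3 °C

Neutral buoyancy requires Δρ = 0, i.e. −α(T_deep − T_surf′) + β(S_deep − S_surf) = 0.
T_surf′ = T_deep − (β/α)·ΔS = 24.3 − (7.3 × 10⁻⁴/1.1 × 10⁻⁴)·(-0.30) = 26.291 °C.
Cooling required: 27.4 − (26.291) = 1.109 °C.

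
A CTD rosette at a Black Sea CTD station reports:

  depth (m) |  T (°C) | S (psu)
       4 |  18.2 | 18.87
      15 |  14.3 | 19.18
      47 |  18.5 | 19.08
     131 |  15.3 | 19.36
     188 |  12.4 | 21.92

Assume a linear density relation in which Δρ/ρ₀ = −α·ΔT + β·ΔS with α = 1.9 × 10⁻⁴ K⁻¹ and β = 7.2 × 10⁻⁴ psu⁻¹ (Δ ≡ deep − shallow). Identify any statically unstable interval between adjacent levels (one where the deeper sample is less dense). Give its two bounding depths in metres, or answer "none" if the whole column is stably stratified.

15–47 m

Evaluate Δρ/ρ₀ = −αΔT + βΔS across each adjacent pair:
  4–15 m: −αΔT+βΔS = −(1.9 × 10⁻⁴)(-3.9)+(7.2 × 10⁻⁴)(+0.31) = 9.6 × 10⁻⁴ → stable
  15–47 m: −αΔT+βΔS = −(1.9 × 10⁻⁴)(+4.2)+(7.2 × 10⁻⁴)(-0.10) = -8.7 × 10⁻⁴ → UNSTABLE
  47–131 m: −αΔT+βΔS = −(1.9 × 10⁻⁴)(-3.2)+(7.2 × 10⁻⁴)(+0.28) = 8.1 × 10⁻⁴ → stable
  131–188 m: −αΔT+βΔS = −(1.9 × 10⁻⁴)(-2.9)+(7.2 × 10⁻⁴)(+2.56) = 2.4 × 10⁻³ → stable
The 15–47 m interval has Δρ < 0: lighter water underlies denser water.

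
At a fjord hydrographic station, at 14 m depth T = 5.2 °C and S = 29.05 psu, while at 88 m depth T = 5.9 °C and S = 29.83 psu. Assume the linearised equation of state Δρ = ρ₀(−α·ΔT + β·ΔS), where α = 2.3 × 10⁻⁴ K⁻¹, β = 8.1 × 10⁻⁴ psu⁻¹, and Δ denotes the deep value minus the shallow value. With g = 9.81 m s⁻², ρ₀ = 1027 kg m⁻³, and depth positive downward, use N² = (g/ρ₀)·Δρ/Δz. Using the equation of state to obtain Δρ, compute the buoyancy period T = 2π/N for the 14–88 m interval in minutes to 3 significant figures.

ΔT = +0.7 K, ΔS = +0.78 psu (deep − shallow).
Δρ/ρ₀ = −αΔT + βΔS = -1.61 × 10⁻⁴ + 6.318 × 10⁻⁴ = 4.708 × 10⁻⁴, so Δρ ≈ 0.4835 kg m⁻³.
N² = (g/ρ₀)·Δρ/Δz = g·(Δρ/ρ₀)/Δz = 9.81 × 4.708 × 10⁻⁴ / 74 = 6.2413 × 10⁻⁵ s⁻².
N = √(6.2413 × 10⁻⁵) = 7.9002 × 10⁻³ rad s⁻¹ → T = 2π/N = 795.32 s = 13.255 min ≈ 13.3 min.

13.3 min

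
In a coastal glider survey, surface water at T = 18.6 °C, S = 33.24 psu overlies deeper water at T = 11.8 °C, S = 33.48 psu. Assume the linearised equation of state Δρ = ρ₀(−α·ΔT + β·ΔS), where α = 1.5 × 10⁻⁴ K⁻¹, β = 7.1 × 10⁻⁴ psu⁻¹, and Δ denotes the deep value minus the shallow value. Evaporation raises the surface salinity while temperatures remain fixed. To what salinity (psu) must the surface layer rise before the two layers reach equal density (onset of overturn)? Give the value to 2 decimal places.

Neutral buoyancy requires −α(T_deep − T_surf) + β(S_deep − S_surf′) = 0.
S_surf′ = S_deep − (α/β)·ΔT = 33.48 − (1.5 × 10⁻⁴/7.1 × 10⁻⁴)·(-6.8) = 34.9166 psu.
Increase required: 34.9166 − 33.24 = 1.6766 psu.

34.92 psu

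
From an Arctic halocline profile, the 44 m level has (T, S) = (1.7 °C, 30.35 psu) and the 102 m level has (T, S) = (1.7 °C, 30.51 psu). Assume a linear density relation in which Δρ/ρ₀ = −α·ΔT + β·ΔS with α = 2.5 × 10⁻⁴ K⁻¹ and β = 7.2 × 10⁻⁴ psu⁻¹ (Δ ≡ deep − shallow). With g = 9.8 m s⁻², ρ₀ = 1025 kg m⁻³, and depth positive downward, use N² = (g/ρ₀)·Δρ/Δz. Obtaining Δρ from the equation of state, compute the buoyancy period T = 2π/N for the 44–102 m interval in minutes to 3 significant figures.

23.7 min

ΔT = +0.0 K, ΔS = +0.16 psu (deep − shallow).
Δρ/ρ₀ = −αΔT + βΔS = 0 + 1.152 × 10⁻⁴ = 1.152 × 10⁻⁴, so Δρ ≈ 0.1181 kg m⁻³.
N² = (g/ρ₀)·Δρ/Δz = g·(Δρ/ρ₀)/Δz = 9.8 × 1.152 × 10⁻⁴ / 58 = 1.9465 × 10⁻⁵ s⁻².
N = √(1.9465 × 10⁻⁵) = 4.4119 × 10⁻³ rad s⁻¹ → T = 2π/N = 1.4241 × 10³ s = 23.735 min ≈ 23.7 min.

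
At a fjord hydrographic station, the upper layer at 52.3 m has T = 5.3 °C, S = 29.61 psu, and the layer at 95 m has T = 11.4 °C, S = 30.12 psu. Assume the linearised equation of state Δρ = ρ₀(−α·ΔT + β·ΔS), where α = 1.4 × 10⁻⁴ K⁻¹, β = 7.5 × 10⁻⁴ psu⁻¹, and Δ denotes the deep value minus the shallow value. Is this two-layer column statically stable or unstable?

unstable

ΔT = 11.4 − 5.3 = +6.1 K and ΔS = 30.12 − 29.61 = +0.51 psu (deep − shallow).
−αΔT = -8.54 × 10⁻⁴; βΔS = 3.825 × 10⁻⁴; sum Δρ/ρ₀ = -4.715 × 10⁻⁴.
Δρ/ρ₀ < 0, so Δρ < 0: deeper water is lighter → statically unstable; the column would overturn.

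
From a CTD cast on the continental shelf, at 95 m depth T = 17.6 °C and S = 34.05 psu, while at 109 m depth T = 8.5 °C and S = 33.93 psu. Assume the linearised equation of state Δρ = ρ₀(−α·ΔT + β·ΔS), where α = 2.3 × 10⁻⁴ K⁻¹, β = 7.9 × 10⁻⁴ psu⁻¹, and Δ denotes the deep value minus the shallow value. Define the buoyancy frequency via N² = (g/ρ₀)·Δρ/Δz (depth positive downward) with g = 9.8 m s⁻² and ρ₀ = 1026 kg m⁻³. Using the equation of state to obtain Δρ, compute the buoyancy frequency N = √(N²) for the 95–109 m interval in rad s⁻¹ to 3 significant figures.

0.0374 rad s⁻¹

ΔT = -9.1 K, ΔS = -0.12 psu (deep − shallow).
Δρ/ρ₀ = −αΔT + βΔS = 2.093 × 10⁻³ − 9.48 × 10⁻⁵ = 1.9982 × 10⁻³, so Δρ ≈ 2.050 kg m⁻³.
N² = (g/ρ₀)·Δρ/Δz = g·(Δρ/ρ₀)/Δz = 9.8 × 1.9982 × 10⁻³ / 14 = 1.3987 × 10⁻³ s⁻².
N = √(1.3987 × 10⁻³) = 0.037399 rad s⁻¹ ≈ 0.0374 rad s⁻¹.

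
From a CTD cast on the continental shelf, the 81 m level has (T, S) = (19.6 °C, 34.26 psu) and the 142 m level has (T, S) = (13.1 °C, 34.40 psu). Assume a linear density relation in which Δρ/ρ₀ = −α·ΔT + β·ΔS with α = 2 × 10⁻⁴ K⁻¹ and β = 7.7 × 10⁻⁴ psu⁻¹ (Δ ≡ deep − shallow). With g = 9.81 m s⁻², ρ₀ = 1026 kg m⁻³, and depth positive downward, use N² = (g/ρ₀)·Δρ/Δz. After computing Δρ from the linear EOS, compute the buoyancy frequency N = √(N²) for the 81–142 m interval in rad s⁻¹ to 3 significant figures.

ΔT = -6.5 K, ΔS = +0.14 psu (deep − shallow).
Δρ/ρ₀ = −αΔT + βΔS = 1.30 × 10⁻³ + 1.078 × 10⁻⁴ = 1.4078 × 10⁻³, so Δρ ≈ 1.444 kg m⁻³.
N² = (g/ρ₀)·Δρ/Δz = g·(Δρ/ρ₀)/Δz = 9.81 × 1.4078 × 10⁻³ / 61 = 2.2640 × 10⁻⁴ s⁻².
N = √(2.2640 × 10⁻⁴) = 0.015047 rad s⁻¹ ≈ 0.0150 rad s⁻¹.

0.0150 rad s⁻¹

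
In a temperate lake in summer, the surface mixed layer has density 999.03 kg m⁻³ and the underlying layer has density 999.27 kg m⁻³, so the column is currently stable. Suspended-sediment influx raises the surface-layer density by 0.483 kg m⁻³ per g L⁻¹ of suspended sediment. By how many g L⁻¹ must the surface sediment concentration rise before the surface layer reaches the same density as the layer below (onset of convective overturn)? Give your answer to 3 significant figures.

0.497 g L⁻¹

Density deficit of the surface layer: 999.27 − 999.03 = 0.24 kg m⁻³.
Required change = 0.24 / 0.483 = 0.497 g L⁻¹.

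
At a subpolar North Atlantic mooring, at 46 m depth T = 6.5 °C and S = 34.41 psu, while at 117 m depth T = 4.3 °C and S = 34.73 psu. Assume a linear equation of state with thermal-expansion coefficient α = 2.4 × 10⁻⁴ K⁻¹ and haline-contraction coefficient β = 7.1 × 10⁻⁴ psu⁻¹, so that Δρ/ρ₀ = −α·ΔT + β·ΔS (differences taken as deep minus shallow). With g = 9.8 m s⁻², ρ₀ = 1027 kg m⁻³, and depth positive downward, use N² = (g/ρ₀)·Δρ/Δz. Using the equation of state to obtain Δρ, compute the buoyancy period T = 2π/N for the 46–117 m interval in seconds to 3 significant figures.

615 s

ΔT = -2.2 K, ΔS = +0.32 psu (deep − shallow).
Δρ/ρ₀ = −αΔT + βΔS = 5.28 × 10⁻⁴ + 2.272 × 10⁻⁴ = 7.552 × 10⁻⁴, so Δρ ≈ 0.7756 kg m⁻³.
N² = (g/ρ₀)·Δρ/Δz = g·(Δρ/ρ₀)/Δz = 9.8 × 7.552 × 10⁻⁴ / 71 = 1.0424 × 10⁻⁴ s⁻².
N = √(1.0424 × 10⁻⁴) = 0.010210 rad s⁻¹ → T = 2π/N = 615.40 s ≈ 615 s.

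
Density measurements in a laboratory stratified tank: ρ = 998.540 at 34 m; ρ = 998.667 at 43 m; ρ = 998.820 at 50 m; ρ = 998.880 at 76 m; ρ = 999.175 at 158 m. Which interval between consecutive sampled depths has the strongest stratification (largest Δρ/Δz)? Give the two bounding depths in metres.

Compute the density gradient over each adjacent pair:
  34–43 m: Δρ/Δz = 0.127/9 = 0.014 kg m⁻⁴
  43–50 m: Δρ/Δz = 0.153/7 = 0.022 kg m⁻⁴
  50–76 m: Δρ/Δz = 0.060/26 = 2.3 × 10⁻³ kg m⁻⁴
  76–158 m: Δρ/Δz = 0.295/82 = 3.6 × 10⁻³ kg m⁻⁴
The largest gradient is in the 43–50 m interval — the pycnocline.

43–50 m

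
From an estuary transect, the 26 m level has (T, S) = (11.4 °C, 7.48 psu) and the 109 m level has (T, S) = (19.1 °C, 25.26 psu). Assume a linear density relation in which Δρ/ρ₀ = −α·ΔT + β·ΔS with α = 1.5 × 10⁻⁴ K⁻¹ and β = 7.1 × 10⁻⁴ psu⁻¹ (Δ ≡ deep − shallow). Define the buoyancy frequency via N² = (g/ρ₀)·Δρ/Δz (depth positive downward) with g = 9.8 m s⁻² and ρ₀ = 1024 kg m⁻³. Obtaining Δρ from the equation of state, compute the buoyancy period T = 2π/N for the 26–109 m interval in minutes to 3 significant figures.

ΔT = +7.7 K, ΔS = +17.78 psu (deep − shallow).
Δρ/ρ₀ = −αΔT + βΔS = -1.155 × 10⁻³ + 0.0126238 = 0.0114688, so Δρ ≈ 11.74 kg m⁻³.
N² = (g/ρ₀)·Δρ/Δz = g·(Δρ/ρ₀)/Δz = 9.8 × 0.0114688 / 83 = 1.3541 × 10⁻³ s⁻².
N = √(1.3541 × 10⁻³) = 0.036798 rad s⁻¹ → T = 2π/N = 170.75 s = 2.8458 min ≈ 2.85 min.

2.85 min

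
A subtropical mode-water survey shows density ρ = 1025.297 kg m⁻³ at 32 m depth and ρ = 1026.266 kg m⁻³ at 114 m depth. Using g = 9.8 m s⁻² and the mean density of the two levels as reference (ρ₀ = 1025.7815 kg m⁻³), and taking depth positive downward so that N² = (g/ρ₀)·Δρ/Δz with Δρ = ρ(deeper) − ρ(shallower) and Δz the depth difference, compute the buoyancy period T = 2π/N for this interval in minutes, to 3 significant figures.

9.86 min

Δρ = 1026.266 − 1025.297 = 0.969 kg m⁻³ over Δz = 114 − 32 = 82 m.
N² = (9.8/1025.7815) × (0.969/82) = 1.1290 × 10⁻⁴ s⁻².
N = √(1.1290 × 10⁻⁴) = 0.010625 rad s⁻¹, so T = 2π/N = 591.36 s = 9.8560 min ≈ 9.86 min.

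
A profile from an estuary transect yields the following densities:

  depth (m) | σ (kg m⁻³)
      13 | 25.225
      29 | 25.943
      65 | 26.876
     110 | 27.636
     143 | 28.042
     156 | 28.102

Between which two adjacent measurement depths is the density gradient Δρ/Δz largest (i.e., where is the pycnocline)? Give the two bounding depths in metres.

13–29 m

Compute the density gradient over each adjacent pair:
  13–29 m: Δρ/Δz = 0.718/16 = 0.045 kg m⁻⁴
  29–65 m: Δρ/Δz = 0.933/36 = 0.026 kg m⁻⁴
  65–110 m: Δρ/Δz = 0.760/45 = 0.017 kg m⁻⁴
  110–143 m: Δρ/Δz = 0.406/33 = 0.012 kg m⁻⁴
  143–156 m: Δρ/Δz = 0.060/13 = 4.6 × 10⁻³ kg m⁻⁴
The largest gradient is in the 13–29 m interval — the pycnocline.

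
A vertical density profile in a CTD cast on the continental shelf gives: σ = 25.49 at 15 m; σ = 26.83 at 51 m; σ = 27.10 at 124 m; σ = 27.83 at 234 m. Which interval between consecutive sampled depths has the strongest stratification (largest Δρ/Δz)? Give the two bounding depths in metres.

15–51 m

Compute the density gradient over each adjacent pair:
  15–51 m: Δρ/Δz = 1.34/36 = 0.037 kg m⁻⁴
  51–124 m: Δρ/Δz = 0.27/73 = 3.7 × 10⁻³ kg m⁻⁴
  124–234 m: Δρ/Δz = 0.73/110 = 6.6 × 10⁻³ kg m⁻⁴
The largest gradient is in the 15–51 m interval — the pycnocline.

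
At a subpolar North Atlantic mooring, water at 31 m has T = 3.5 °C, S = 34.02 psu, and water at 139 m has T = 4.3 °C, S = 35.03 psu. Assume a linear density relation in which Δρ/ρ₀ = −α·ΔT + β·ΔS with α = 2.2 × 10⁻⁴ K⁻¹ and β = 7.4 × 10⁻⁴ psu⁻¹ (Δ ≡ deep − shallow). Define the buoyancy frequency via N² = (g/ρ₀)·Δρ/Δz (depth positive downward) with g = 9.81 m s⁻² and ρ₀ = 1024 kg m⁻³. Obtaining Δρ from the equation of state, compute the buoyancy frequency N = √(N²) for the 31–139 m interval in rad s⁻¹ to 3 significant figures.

ΔT = +0.8 K, ΔS = +1.01 psu (deep − shallow).
Δρ/ρ₀ = −αΔT + βΔS = -1.76 × 10⁻⁴ + 7.474 × 10⁻⁴ = 5.714 × 10⁻⁴, so Δρ ≈ 0.5851 kg m⁻³.
N² = (g/ρ₀)·Δρ/Δz = g·(Δρ/ρ₀)/Δz = 9.81 × 5.714 × 10⁻⁴ / 108 = 5.1902 × 10⁻⁵ s⁻².
N = √(5.1902 × 10⁻⁵) = 7.2043 × 10⁻³ rad s⁻¹ ≈ 7.20 × 10⁻³ rad s⁻¹.

7.20 × 10⁻³ rad s⁻¹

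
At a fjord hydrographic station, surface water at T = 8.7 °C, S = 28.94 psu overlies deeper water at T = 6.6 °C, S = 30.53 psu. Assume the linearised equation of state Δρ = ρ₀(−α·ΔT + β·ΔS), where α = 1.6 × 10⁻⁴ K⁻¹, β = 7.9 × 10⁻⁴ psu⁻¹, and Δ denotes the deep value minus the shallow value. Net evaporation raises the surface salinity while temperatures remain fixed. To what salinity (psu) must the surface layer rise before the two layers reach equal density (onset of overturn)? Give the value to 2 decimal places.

30.96 psu

Neutral buoyancy requires −α(T_deep − T_surf) + β(S_deep − S_surf′) = 0.
S_surf′ = S_deep − (α/β)·ΔT = 30.53 − (1.6 × 10⁻⁴/7.9 × 10⁻⁴)·(-2.1) = 30.9553 psu.
Increase required: 30.9553 − 28.94 = 2.0153 psu.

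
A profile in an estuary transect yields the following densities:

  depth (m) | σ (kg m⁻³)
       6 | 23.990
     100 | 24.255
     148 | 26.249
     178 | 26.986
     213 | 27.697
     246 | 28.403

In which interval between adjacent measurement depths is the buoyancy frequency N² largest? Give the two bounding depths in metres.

Compute the density gradient over each adjacent pair:
  6–100 m: Δρ/Δz = 0.265/94 = 2.8 × 10⁻³ kg m⁻⁴
  100–148 m: Δρ/Δz = 1.994/48 = 0.042 kg m⁻⁴
  148–178 m: Δρ/Δz = 0.737/30 = 0.025 kg m⁻⁴
  178–213 m: Δρ/Δz = 0.711/35 = 0.020 kg m⁻⁴
  213–246 m: Δρ/Δz = 0.706/33 = 0.021 kg m⁻⁴
The largest gradient is in the 100–148 m interval — the pycnocline.

100–148 m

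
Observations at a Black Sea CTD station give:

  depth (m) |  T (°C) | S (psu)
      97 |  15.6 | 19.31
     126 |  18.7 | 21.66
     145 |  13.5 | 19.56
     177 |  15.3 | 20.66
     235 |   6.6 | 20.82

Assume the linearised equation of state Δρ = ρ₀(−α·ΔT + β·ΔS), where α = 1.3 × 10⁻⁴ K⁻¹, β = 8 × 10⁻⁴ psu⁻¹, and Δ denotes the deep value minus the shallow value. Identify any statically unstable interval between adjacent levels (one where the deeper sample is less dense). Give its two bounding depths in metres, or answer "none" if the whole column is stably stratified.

Evaluate Δρ/ρ₀ = −αΔT + βΔS across each adjacent pair:
  97–126 m: −αΔT+βΔS = −(1.3 × 10⁻⁴)(+3.1)+(8 × 10⁻⁴)(+2.35) = 1.5 × 10⁻³ → stable
  126–145 m: −αΔT+βΔS = −(1.3 × 10⁻⁴)(-5.2)+(8 × 10⁻⁴)(-2.10) = -1.0 × 10⁻³ → UNSTABLE
  145–177 m: −αΔT+βΔS = −(1.3 × 10⁻⁴)(+1.8)+(8 × 10⁻⁴)(+1.10) = 6.5 × 10⁻⁴ → stable
  177–235 m: −αΔT+βΔS = −(1.3 × 10⁻⁴)(-8.7)+(8 × 10⁻⁴)(+0.16) = 1.3 × 10⁻³ → stable
The 126–145 m interval has Δρ < 0: lighter water underlies denser water.

126–145 m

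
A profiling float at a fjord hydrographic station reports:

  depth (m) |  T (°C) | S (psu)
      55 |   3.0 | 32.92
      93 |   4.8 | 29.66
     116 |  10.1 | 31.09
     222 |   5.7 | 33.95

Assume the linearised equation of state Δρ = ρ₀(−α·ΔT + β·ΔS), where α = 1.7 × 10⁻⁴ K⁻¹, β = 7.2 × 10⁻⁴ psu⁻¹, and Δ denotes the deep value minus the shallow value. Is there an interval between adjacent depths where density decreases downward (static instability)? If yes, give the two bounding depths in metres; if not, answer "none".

55–93 m

Evaluate Δρ/ρ₀ = −αΔT + βΔS across each adjacent pair:
  55–93 m: −αΔT+βΔS = −(1.7 × 10⁻⁴)(+1.8)+(7.2 × 10⁻⁴)(-3.26) = -2.7 × 10⁻³ → UNSTABLE
  93–116 m: −αΔT+βΔS = −(1.7 × 10⁻⁴)(+5.3)+(7.2 × 10⁻⁴)(+1.43) = 1.3 × 10⁻⁴ → stable
  116–222 m: −αΔT+βΔS = −(1.7 × 10⁻⁴)(-4.4)+(7.2 × 10⁻⁴)(+2.86) = 2.8 × 10⁻³ → stable
The 55–93 m interval has Δρ < 0: lighter water underlies denser water.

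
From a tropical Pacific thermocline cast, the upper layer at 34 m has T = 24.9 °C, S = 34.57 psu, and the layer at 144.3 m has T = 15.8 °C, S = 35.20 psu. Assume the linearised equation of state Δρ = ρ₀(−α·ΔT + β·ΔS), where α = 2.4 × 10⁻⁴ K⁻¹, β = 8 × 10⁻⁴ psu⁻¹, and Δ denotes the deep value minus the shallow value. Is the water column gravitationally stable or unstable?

ΔT = 15.8 − 24.9 = -9.1 K and ΔS = 35.20 − 34.57 = +0.63 psu (deep − shallow).
−αΔT = 2.184 × 10⁻³; βΔS = 5.04 × 10⁻⁴; sum Δρ/ρ₀ = 2.688 × 10⁻³.
Δρ/ρ₀ > 0, so Δρ > 0: deeper water is denser → statically stable.

stable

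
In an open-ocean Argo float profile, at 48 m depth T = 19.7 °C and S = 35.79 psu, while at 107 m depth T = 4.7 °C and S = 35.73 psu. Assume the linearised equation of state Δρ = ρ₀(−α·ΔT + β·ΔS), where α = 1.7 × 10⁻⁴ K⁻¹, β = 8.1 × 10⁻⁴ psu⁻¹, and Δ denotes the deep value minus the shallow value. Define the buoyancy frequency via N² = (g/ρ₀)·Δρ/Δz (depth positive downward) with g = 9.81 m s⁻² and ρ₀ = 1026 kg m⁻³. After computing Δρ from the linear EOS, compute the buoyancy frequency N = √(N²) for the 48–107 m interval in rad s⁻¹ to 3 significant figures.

ΔT = -15.0 K, ΔS = -0.06 psu (deep − shallow).
Δρ/ρ₀ = −αΔT + βΔS = 2.55 × 10⁻³ − 4.86 × 10⁻⁵ = 2.5014 × 10⁻³, so Δρ ≈ 2.566 kg m⁻³.
N² = (g/ρ₀)·Δρ/Δz = g·(Δρ/ρ₀)/Δz = 9.81 × 2.5014 × 10⁻³ / 59 = 4.1591 × 10⁻⁴ s⁻².
N = √(4.1591 × 10⁻⁴) = 0.020394 rad s⁻¹ ≈ 0.0204 rad s⁻¹.

0.0204 rad s⁻¹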